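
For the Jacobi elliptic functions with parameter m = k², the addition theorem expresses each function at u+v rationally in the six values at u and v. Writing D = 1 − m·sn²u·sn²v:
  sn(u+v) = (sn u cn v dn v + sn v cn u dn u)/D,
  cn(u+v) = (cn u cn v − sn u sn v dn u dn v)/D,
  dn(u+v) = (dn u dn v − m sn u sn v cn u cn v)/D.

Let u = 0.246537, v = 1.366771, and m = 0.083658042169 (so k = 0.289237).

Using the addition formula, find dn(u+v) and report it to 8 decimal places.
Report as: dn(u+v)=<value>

sn u = 0.243847017061108, cn u = 0.969813710085808, dn u = 0.9975096883695169
sn v = 0.9740063457783859, cn v = 0.226520723960161, dn v = 0.9594970500416569
m = k² = 0.083658042169
D = 1 − m·sn²u·sn²v = 0.9952808241138158
dn(u+v) = (dn u·dn v − m·sn u·sn v·cn u·cn v)/D = 0.952742614005861/0.9952808241138158 = 0.9572600927523845

dn(u+v)=0.95726009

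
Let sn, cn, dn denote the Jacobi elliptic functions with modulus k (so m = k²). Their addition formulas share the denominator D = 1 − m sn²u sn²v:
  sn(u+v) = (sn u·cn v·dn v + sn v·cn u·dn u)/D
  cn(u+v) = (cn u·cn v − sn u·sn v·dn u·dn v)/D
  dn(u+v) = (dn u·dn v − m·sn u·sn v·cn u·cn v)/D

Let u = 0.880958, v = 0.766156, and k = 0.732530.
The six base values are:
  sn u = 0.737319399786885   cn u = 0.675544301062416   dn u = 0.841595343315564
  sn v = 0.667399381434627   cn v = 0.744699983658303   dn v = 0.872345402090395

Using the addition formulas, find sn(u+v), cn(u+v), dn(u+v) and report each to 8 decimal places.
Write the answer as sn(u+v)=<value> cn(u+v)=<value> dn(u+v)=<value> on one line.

sn(u+v)=0.98662864 cn(u+v)=0.16298445 dn(u+v)=0.69112518

m = k² = 0.5366002009
D = 1 − m·sn²u·sn²v = 0.8700627257042385
sn(u+v) = (sn u·cn v·dn v + sn v·cn u·dn u)/D = 0.8584288015284624/0.8700627257042385 = 0.9866286374165041
cn(u+v) = (cn u·cn v − sn u·sn v·dn u·dn v)/D = 0.1418066971842188/0.8700627257042385 = 0.1629844527237262
dn(u+v) = (dn u·dn v − m·sn u·sn v·cn u·cn v)/D = 0.6013222552865775/0.8700627257042385 = 0.6911251769806143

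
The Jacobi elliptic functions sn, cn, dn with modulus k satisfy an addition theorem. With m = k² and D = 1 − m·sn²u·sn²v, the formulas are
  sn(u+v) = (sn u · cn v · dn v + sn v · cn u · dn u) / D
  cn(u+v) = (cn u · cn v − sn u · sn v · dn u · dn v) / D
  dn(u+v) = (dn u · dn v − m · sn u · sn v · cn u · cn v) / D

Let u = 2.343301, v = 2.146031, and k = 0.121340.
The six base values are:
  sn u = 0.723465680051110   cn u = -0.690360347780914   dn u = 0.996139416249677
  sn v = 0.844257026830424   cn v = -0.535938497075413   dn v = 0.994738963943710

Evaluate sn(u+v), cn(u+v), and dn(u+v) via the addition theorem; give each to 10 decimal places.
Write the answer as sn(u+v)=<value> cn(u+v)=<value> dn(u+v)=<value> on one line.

m = k² = 0.0147233956
D = 1 − m·sn²u·sn²v = 0.9945072072006749
sn(u+v) = (sn u·cn v·dn v + sn v·cn u·dn u)/D = -0.9662846973312303/0.9945072072006749 = -0.971621613533717
cn(u+v) = (cn u·cn v − sn u·sn v·dn u·dn v)/D = -0.2352412992600974/0.9945072072006749 = -0.2365405675864847
dn(u+v) = (dn u·dn v − m·sn u·sn v·cn u·cn v)/D = 0.9875713952164233/0.9945072072006749 = 0.9930258806230531

sn(u+v)=-0.9716216135 cn(u+v)=-0.2365405676 dn(u+v)=0.9930258806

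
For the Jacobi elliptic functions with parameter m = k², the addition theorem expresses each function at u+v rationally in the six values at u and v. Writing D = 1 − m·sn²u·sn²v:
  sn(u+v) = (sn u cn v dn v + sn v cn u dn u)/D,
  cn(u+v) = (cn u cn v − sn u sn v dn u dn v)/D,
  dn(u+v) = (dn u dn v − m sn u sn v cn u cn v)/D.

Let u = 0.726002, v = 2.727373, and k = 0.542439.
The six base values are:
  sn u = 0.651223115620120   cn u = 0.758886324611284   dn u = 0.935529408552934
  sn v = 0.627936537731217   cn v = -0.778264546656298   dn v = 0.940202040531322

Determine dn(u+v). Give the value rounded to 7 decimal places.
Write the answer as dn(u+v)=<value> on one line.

m = k² = 0.294240068721
D = 1 − m·sn²u·sn²v = 0.9507968466410966
dn(u+v) = (dn u·dn v − m·sn u·sn v·cn u·cn v)/D = 0.9506509370223775/0.9507968466410966 = 0.9998465396480494

dn(u+v)=0.9998465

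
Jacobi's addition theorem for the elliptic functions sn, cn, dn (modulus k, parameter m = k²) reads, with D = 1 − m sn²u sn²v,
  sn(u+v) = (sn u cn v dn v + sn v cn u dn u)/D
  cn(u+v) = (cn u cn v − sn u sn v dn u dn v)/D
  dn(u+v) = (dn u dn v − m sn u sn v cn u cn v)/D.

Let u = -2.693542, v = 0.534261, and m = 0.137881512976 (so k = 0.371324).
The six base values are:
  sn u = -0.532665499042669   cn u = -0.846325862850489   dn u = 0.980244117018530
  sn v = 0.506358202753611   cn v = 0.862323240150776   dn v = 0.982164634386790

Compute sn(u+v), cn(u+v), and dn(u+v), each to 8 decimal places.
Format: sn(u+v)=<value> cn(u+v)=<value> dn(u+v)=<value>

m = k² = 0.137881512976
D = 1 − m·sn²u·sn²v = 0.9899693084387738
sn(u+v) = (sn u·cn v·dn v + sn v·cn u·dn u)/D = -0.8712153003282594/0.9899693084387738 = -0.8800427375897191
cn(u+v) = (cn u·cn v − sn u·sn v·dn u·dn v)/D = -0.4701309733730428/0.9899693084387738 = -0.4748944935620889
dn(u+v) = (dn u·dn v − m·sn u·sn v·cn u·cn v)/D = 0.9356200850104431/0.9899693084387738 = 0.9451000925331293

sn(u+v)=-0.88004274 cn(u+v)=-0.47489449 dn(u+v)=0.94510009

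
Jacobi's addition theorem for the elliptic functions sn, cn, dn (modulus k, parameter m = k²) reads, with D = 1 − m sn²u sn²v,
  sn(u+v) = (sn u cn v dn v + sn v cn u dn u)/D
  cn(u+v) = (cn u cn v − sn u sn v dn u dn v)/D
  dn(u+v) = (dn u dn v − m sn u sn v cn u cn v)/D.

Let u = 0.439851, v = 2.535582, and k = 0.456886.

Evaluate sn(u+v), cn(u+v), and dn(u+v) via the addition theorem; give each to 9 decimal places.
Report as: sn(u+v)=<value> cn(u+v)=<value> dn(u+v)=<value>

sn(u+v)=0.344024023 cn(u+v)=-0.938960847 dn(u+v)=0.987570009

sn u = 0.4232302654450599, cn u = 0.906022153377777, dn u = 0.9811263033514238
sn v = 0.7013713988417724, cn v = -0.712796016323559, dn v = 0.9472665230641088
m = k² = 0.208744816996
D = 1 − m·sn²u·sn²v = 0.9816064635065312
sn(u+v) = (sn u·cn v·dn v + sn v·cn u·dn u)/D = 0.3376962049645809/0.9816064635065312 = 0.3440240233934992
cn(u+v) = (cn u·cn v − sn u·sn v·dn u·dn v)/D = -0.9216900359395878/0.9816064635065312 = -0.9389608465362915
dn(u+v) = (dn u·dn v − m·sn u·sn v·cn u·cn v)/D = 0.9694051041910007/0.9816064635065312 = 0.9875700091949839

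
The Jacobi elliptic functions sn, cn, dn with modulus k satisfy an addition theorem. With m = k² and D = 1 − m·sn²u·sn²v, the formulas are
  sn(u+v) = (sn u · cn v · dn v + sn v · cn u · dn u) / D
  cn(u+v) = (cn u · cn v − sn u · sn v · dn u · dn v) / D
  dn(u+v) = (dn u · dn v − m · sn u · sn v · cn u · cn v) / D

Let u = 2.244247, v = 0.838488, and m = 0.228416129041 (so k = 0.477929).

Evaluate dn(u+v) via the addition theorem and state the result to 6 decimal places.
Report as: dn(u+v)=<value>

dn(u+v)=0.992132

sn u = 0.8743994948591335, cn u = -0.4852066811061985, dn u = 0.9084926294083053
sn v = 0.7305115445635421, cn v = 0.6829003465070054, dn v = 0.9370733116038567
m = k² = 0.228416129041
D = 1 − m·sn²u·sn²v = 0.9068032579415634
dn(u+v) = (dn u·dn v − m·sn u·sn v·cn u·cn v)/D = 0.8996687837959225/0.9068032579415634 = 0.9921322799811768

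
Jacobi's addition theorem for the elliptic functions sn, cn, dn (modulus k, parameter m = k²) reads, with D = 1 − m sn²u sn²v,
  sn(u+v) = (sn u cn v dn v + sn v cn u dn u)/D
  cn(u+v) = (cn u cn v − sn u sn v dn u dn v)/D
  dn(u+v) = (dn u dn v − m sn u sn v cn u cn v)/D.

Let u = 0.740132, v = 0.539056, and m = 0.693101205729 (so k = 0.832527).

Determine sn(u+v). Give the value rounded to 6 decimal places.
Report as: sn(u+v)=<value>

sn u = 0.6431690807571752, cn u = 0.7657241889596869, dn u = 0.8445633625367455
sn v = 0.4987152420052039, cn v = 0.8667658896101593, dn v = 0.9097329398499379
m = k² = 0.693101205729
D = 1 − m·sn²u·sn²v = 0.9286897015537137
sn(u+v) = (sn u·cn v·dn v + sn v·cn u·dn u)/D = 0.8296756502863453/0.9286897015537137 = 0.8933830631461551

sn(u+v)=0.893383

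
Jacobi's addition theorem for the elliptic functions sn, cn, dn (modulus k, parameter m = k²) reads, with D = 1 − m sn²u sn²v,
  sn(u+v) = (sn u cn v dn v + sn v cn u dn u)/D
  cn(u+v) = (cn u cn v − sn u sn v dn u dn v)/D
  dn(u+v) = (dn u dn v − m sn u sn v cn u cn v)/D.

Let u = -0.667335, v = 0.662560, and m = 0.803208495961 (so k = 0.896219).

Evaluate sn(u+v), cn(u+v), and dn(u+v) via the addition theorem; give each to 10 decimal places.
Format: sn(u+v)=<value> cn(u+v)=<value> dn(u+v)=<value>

sn u = -0.5902528684300081, cn u = 0.8072184037236438, dn u = 0.8486244198894338
sn v = 0.586973506634248, cn v = 0.8096061403605425, dn v = 0.8504494303338005
m = k² = 0.803208495961
D = 1 − m·sn²u·sn²v = 0.9035856882735946
sn(u+v) = (sn u·cn v·dn v + sn v·cn u·dn u)/D = -0.004314592096319659/0.9035856882735946 = -0.00477496728015158
cn(u+v) = (cn u·cn v − sn u·sn v·dn u·dn v)/D = 0.9035753871968337/0.9035856882735946 = 0.9999885997787542
dn(u+v) = (dn u·dn v − m·sn u·sn v·cn u·cn v)/D = 0.9035774143705039/0.9035856882735946 = 0.9999908432557111

sn(u+v)=-0.0047749673 cn(u+v)=0.9999885998 dn(u+v)=0.9999908433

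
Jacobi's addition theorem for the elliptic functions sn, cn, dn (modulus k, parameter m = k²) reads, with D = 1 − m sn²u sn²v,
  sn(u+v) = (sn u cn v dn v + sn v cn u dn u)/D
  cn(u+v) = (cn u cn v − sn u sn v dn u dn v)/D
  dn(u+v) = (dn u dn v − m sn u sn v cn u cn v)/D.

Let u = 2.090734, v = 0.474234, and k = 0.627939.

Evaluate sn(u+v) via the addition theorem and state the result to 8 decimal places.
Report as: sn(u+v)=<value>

sn(u+v)=0.80233922

sn u = 0.9692985640941673, cn u = -0.2458867496328045, dn u = 0.7934308745738338
sn v = 0.4507074816083669, cn v = 0.8926717011433955, dn v = 0.9591149503168853
m = k² = 0.394307387721
D = 1 − m·sn²u·sn²v = 0.9247442674821622
sn(u+v) = (sn u·cn v·dn v + sn v·cn u·dn u)/D = 0.7419585913559586/0.9247442674821622 = 0.802339216847614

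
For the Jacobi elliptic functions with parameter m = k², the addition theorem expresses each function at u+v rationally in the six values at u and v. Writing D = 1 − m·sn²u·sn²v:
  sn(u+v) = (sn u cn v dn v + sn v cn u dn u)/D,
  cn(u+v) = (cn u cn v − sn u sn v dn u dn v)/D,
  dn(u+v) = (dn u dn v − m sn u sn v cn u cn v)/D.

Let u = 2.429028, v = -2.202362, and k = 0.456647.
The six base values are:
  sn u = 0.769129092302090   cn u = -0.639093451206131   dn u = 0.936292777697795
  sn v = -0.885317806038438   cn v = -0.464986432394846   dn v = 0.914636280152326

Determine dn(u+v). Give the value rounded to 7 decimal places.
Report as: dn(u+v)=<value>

m = k² = 0.208526482609
D = 1 − m·sn²u·sn²v = 0.903315224403364
dn(u+v) = (dn u·dn v − m·sn u·sn v·cn u·cn v)/D = 0.8985626651896105/0.903315224403364 = 0.9947387588680435

dn(u+v)=0.9947388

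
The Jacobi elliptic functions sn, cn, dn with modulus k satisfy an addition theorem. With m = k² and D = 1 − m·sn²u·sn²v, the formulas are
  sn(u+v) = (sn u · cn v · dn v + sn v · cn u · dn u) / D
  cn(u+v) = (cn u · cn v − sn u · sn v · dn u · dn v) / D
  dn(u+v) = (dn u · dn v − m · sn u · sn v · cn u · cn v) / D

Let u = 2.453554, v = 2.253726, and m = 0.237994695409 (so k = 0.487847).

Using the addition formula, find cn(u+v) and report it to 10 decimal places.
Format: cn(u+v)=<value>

sn u = 0.7708661757587764, cn u = -0.6369971264229057, dn u = 0.9265933859416123
sn v = 0.8738699796362404, cn v = -0.4861597049227309, dn v = 0.9045748451137655
m = k² = 0.237994695409
D = 1 − m·sn²u·sn²v = 0.8920012080471726
cn(u+v) = (cn u·cn v − sn u·sn v·dn u·dn v)/D = -0.2549418965459088/0.8920012080471726 = -0.2858089139857157

cn(u+v)=-0.2858089140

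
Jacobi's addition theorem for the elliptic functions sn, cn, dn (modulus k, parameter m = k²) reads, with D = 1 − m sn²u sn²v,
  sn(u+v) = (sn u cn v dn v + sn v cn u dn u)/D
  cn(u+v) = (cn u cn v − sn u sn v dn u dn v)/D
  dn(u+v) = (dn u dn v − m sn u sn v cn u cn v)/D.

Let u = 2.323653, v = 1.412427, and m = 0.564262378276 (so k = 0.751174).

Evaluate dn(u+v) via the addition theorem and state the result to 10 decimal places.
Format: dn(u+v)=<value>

sn u = 0.962283372140167, cn u = -0.2720490979631231, dn u = 0.6910130837597648
sn v = 0.9434526498855126, cn v = 0.3315073112677975, dn v = 0.7055128767656179
m = k² = 0.564262378276
D = 1 − m·sn²u·sn²v = 0.5349204162247601
dn(u+v) = (dn u·dn v − m·sn u·sn v·cn u·cn v)/D = 0.5337189063427869/0.5349204162247601 = 0.9977538530115321

dn(u+v)=0.9977538530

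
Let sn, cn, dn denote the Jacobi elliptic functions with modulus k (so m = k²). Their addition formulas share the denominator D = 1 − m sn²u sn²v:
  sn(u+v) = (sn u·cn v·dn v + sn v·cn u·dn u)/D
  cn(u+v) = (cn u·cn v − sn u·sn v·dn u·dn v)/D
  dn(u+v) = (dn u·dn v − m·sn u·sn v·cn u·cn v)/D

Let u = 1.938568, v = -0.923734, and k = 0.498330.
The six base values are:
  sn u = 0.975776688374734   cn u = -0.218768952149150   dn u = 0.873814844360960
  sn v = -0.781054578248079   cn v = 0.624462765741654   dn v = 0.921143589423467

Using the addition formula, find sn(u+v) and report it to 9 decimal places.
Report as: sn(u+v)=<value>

sn(u+v)=0.830371393

m = k² = 0.2483327889
D = 1 − m·sn²u·sn²v = 0.8557560164616547
sn(u+v) = (sn u·cn v·dn v + sn v·cn u·dn u)/D = 0.7105953153188892/0.8557560164616547 = 0.8303713928381479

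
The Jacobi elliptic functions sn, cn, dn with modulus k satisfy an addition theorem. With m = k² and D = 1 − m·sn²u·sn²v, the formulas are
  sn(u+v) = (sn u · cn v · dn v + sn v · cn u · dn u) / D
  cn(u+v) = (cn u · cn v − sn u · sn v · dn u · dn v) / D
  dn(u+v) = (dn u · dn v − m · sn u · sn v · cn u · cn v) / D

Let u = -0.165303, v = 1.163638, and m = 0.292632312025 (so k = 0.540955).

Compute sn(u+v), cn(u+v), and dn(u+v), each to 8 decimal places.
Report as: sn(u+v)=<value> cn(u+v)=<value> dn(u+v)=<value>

sn u = -0.1643351767431231, cn u = 0.9864045568045631, dn u = 0.9960407406615462
sn v = 0.893548100728761, cn v = 0.448967472857471, dn v = 0.8754165336652705
m = k² = 0.292632312025
D = 1 − m·sn²u·sn²v = 0.9936901472688982
sn(u+v) = (sn u·cn v·dn v + sn v·cn u·dn u)/D = 0.8133209897146635/0.9936901472688982 = 0.8184855127627367
cn(u+v) = (cn u·cn v − sn u·sn v·dn u·dn v)/D = 0.57090198499291/0.9936901472688982 = 0.5745271668054697
dn(u+v) = (dn u·dn v − m·sn u·sn v·cn u·cn v)/D = 0.8909806162933493/0.9936901472688982 = 0.8966382717411054

sn(u+v)=0.81848551 cn(u+v)=0.57452717 dn(u+v)=0.89663827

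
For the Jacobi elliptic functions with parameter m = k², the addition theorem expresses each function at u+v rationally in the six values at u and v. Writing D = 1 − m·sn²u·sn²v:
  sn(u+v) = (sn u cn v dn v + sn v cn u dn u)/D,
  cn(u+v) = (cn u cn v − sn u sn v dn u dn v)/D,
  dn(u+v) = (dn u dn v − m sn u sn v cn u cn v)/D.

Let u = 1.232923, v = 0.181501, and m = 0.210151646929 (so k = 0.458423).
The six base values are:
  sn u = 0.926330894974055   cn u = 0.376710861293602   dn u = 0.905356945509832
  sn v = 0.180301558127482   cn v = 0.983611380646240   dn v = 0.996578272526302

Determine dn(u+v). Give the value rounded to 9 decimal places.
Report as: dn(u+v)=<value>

m = k² = 0.210151646929
D = 1 − m·sn²u·sn²v = 0.9941377537803253
dn(u+v) = (dn u·dn v − m·sn u·sn v·cn u·cn v)/D = 0.8892534691383664/0.9941377537803253 = 0.8944972321560829

dn(u+v)=0.894497232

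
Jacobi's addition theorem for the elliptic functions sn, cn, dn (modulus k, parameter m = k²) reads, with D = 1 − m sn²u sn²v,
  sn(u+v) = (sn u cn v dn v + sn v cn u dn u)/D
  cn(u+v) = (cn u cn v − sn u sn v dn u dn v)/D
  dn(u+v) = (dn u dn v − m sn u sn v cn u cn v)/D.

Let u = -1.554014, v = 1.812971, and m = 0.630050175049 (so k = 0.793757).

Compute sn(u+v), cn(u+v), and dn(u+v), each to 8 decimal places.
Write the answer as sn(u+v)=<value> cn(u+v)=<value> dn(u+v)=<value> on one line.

sn u = -0.9647769694442405, cn u = 0.2630691909555108, dn u = 0.6430806316864078
sn v = 0.9945973852354108, cn v = 0.1038077130221254, dn v = 0.6137909022196535
m = k² = 0.630050175049
D = 1 − m·sn²u·sn²v = 0.4198722791776155
sn(u+v) = (sn u·cn v·dn v + sn v·cn u·dn u)/D = 0.1067887646339037/0.4198722791776155 = 0.2543363063717041
cn(u+v) = (cn u·cn v − sn u·sn v·dn u·dn v)/D = 0.4060651309454804/0.4198722791776155 = 0.9671158375609401
dn(u+v) = (dn u·dn v − m·sn u·sn v·cn u·cn v)/D = 0.4112271139829909/0.4198722791776155 = 0.9794100119885089

sn(u+v)=0.25433631 cn(u+v)=0.96711584 dn(u+v)=0.97941001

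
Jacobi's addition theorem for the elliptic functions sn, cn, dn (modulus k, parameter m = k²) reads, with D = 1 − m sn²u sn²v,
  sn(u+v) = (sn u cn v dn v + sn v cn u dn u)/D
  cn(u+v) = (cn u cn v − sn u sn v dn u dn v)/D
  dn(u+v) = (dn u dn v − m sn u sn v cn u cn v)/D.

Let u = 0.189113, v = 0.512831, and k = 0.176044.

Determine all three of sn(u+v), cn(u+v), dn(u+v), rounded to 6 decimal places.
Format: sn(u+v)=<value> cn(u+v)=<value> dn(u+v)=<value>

sn(u+v)=0.644467 cn(u+v)=0.764632 dn(u+v)=0.993543

sn u = 0.1879537176158437, cn u = 0.9821778861460808, dn u = 0.9994524381043315
sn v = 0.4900702139575862, cn v = 0.8716829615127083, dn v = 0.9962714542729414
m = k² = 0.030991489936
D = 1 − m·sn²u·sn²v = 0.9997370574255669
sn(u+v) = (sn u·cn v·dn v + sn v·cn u·dn u)/D = 0.6442977484685806/0.9997370574255669 = 0.644467206334952
cn(u+v) = (cn u·cn v − sn u·sn v·dn u·dn v)/D = 0.7644308963590161/0.9997370574255669 = 0.7646319506526145
dn(u+v) = (dn u·dn v − m·sn u·sn v·cn u·cn v)/D = 0.9932819385426609/0.9997370574255669 = 0.9935431833451001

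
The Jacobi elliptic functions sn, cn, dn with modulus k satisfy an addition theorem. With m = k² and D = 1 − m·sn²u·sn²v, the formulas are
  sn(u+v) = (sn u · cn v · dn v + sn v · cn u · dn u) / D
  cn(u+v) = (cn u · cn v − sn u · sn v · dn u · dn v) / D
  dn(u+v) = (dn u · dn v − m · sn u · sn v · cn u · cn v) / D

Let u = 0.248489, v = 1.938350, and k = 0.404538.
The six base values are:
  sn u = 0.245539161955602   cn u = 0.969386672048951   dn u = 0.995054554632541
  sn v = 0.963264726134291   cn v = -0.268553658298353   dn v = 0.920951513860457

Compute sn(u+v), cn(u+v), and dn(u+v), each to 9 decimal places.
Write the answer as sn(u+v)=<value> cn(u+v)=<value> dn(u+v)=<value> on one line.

m = k² = 0.163650993444
D = 1 − m·sn²u·sn²v = 0.99084514439621
sn(u+v) = (sn u·cn v·dn v + sn v·cn u·dn u)/D = 0.8684301008138655/0.99084514439621 = 0.8764539098014751
cn(u+v) = (cn u·cn v − sn u·sn v·dn u·dn v)/D = -0.4770778345028888/0.99084514439621 = -0.4814857671766712
dn(u+v) = (dn u·dn v − m·sn u·sn v·cn u·cn v)/D = 0.9264735792137404/0.99084514439621 = 0.9350336775160809

sn(u+v)=0.876453910 cn(u+v)=-0.481485767 dn(u+v)=0.935033678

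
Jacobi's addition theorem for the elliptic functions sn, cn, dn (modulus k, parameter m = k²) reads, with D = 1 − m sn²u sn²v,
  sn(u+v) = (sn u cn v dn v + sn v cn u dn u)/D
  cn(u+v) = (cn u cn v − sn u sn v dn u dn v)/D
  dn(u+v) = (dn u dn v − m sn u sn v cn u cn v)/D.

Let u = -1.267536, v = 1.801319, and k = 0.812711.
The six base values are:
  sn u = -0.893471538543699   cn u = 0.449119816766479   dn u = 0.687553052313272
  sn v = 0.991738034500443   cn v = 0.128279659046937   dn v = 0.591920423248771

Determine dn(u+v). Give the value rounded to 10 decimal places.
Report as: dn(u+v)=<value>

dn(u+v)=0.9154342004

m = k² = 0.660499169521
D = 1 − m·sn²u·sn²v = 0.4814057945227539
dn(u+v) = (dn u·dn v − m·sn u·sn v·cn u·cn v)/D = 0.440695328557539/0.4814057945227539 = 0.9154342003598574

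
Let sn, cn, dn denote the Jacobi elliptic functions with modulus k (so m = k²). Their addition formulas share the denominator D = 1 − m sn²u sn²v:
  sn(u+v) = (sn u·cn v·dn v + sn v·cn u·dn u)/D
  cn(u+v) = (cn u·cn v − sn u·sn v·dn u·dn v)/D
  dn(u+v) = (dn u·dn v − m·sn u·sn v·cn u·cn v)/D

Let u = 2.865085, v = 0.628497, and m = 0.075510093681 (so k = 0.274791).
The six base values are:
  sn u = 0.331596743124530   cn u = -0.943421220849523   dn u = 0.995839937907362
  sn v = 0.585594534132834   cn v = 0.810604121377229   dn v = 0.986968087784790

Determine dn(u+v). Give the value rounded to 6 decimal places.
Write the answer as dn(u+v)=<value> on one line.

dn(u+v)=0.996914

m = k² = 0.075510093681
D = 1 − m·sn²u·sn²v = 0.997152789670422
dn(u+v) = (dn u·dn v − m·sn u·sn v·cn u·cn v)/D = 0.9940753659247631/0.997152789670422 = 0.9969137891629667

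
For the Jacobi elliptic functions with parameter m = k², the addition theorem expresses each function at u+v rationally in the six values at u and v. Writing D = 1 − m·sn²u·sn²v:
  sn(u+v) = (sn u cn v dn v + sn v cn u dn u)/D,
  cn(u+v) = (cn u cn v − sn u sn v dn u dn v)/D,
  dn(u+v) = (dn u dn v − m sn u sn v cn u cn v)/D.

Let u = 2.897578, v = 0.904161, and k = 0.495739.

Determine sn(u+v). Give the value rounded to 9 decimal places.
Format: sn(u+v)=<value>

sn(u+v)=-0.418310937

sn u = 0.4486883926417524, cn u = -0.8936882713276261, dn u = 0.9749481300617661
sn v = 0.7698251521624366, cn v = 0.6382548355461801, dn v = 0.9243142044715593
m = k² = 0.245757156121
D = 1 − m·sn²u·sn²v = 0.9706789151211518
sn(u+v) = (sn u·cn v·dn v + sn v·cn u·dn u)/D = -0.4060456064475921/0.9706789151211518 = -0.4183109369352202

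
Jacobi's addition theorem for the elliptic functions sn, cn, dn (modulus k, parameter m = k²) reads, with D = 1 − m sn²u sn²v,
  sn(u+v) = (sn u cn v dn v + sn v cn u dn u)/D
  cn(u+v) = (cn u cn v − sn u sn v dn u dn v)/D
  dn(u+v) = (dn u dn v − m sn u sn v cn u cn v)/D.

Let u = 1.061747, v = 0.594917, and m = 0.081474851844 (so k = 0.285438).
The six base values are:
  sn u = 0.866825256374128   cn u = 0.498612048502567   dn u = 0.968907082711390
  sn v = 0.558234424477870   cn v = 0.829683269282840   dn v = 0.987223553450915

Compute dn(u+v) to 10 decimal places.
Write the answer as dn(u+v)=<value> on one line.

dn(u+v)=0.9585039545

m = k² = 0.081474851844
D = 1 − m·sn²u·sn²v = 0.9809225676666712
dn(u+v) = (dn u·dn v − m·sn u·sn v·cn u·cn v)/D = 0.9402181601453338/0.9809225676666712 = 0.9585039544781182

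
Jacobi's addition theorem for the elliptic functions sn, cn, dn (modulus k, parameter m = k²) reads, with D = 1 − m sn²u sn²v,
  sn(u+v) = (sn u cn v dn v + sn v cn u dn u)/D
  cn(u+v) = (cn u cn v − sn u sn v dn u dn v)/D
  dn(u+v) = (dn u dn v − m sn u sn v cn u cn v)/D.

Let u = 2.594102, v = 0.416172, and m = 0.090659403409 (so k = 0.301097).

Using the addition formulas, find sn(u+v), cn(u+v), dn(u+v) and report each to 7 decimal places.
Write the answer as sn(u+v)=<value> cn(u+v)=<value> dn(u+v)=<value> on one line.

sn(u+v)=0.2048080 cn(u+v)=-0.9788022 dn(u+v)=0.9980968

sn u = 0.5803851978890045, cn u = -0.8143420792709542, dn u = 0.9846124384451291
sn v = 0.4033003702903967, cn v = 0.9150676539598747, dn v = 0.9925996878252761
m = k² = 0.090659403409
D = 1 − m·sn²u·sn²v = 0.995032901713271
sn(u+v) = (sn u·cn v·dn v + sn v·cn u·dn u)/D = 0.2037906664072322/0.995032901713271 = 0.2048079677127667
cn(u+v) = (cn u·cn v − sn u·sn v·dn u·dn v)/D = -0.9739403676700275/0.995032901713271 = -0.978802174272905
dn(u+v) = (dn u·dn v − m·sn u·sn v·cn u·cn v)/D = 0.9931391306533242/0.995032901713271 = 0.998096775436585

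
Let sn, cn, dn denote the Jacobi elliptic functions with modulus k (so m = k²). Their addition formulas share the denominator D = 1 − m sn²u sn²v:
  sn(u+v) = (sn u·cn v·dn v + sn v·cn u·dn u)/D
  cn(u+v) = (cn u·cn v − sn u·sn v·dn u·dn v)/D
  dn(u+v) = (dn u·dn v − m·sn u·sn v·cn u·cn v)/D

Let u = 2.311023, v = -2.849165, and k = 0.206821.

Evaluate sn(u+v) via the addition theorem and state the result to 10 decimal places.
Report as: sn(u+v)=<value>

sn u = 0.7585142174420289, cn u = -0.6516564907513056, dn u = 0.9876182008925638
sn v = -0.3208364859097598, cn v = -0.947134599362243, dn v = 0.9977960302811107
m = k² = 0.042774926041
D = 1 − m·sn²u·sn²v = 0.997466714016624
sn(u+v) = (sn u·cn v·dn v + sn v·cn u·dn u)/D = -0.5103452427566686/0.997466714016624 = -0.5116413766847393

sn(u+v)=-0.5116413767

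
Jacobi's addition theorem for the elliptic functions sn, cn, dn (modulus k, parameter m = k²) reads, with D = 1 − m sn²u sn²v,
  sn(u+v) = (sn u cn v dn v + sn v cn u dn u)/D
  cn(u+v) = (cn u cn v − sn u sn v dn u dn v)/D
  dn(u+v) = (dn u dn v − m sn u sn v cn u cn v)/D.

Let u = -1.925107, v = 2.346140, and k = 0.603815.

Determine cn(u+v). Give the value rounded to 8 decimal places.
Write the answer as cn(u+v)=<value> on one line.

sn u = -0.9906505750524373, cn u = -0.1364237448110676, dn u = 0.8013694763012129
sn v = 0.8861140087166237, cn v = -0.4634673273879782, dn v = 0.8448210711863691
m = k² = 0.364592554225
D = 1 − m·sn²u·sn²v = 0.719050675656188
cn(u+v) = (cn u·cn v − sn u·sn v·dn u·dn v)/D = 0.6575305509666636/0.719050675656188 = 0.9144425743938247

cn(u+v)=0.91444257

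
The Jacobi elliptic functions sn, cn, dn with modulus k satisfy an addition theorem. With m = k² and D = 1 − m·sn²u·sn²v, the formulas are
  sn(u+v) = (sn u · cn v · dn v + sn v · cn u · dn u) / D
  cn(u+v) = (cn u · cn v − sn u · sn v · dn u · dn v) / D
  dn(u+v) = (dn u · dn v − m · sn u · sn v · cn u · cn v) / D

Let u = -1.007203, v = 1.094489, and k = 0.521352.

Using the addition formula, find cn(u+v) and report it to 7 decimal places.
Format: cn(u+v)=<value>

sn u = -0.8246516137317323, cn u = 0.5656409779795394, dn u = 0.9028604294287072
sn v = 0.8663868243049231, cn v = 0.4993734781411907, dn v = 0.8921736838581157
m = k² = 0.271807907904
D = 1 − m·sn²u·sn²v = 0.8612519806193923
cn(u+v) = (cn u·cn v − sn u·sn v·dn u·dn v)/D = 0.8579754479198341/0.8612519806193923 = 0.9961956166449663

cn(u+v)=0.9961956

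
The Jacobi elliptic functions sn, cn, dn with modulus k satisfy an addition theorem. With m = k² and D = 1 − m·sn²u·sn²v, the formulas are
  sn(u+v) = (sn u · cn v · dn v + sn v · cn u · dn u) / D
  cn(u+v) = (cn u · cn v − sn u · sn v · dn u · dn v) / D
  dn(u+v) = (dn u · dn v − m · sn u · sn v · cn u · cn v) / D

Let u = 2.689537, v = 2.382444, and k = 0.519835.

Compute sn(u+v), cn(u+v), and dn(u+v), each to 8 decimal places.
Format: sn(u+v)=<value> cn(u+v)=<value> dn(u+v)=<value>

sn u = 0.6365626812661128, cn u = -0.7712249690066429, dn u = 0.9436631739120353
sn v = 0.8268657046053502, cn v = -0.5623994190497512, dn v = 0.9029080581650823
m = k² = 0.270228427225
D = 1 − m·sn²u·sn²v = 0.925134222198144
sn(u+v) = (sn u·cn v·dn v + sn v·cn u·dn u)/D = -0.9250168388126762/0.925134222198144 = -0.9998731174540393
cn(u+v) = (cn u·cn v − sn u·sn v·dn u·dn v)/D = -0.01473692624560372/0.925134222198144 = -0.01592950070594987
dn(u+v) = (dn u·dn v − m·sn u·sn v·cn u·cn v)/D = 0.79034847558422/0.925134222198144 = 0.8543068201566802

sn(u+v)=-0.99987312 cn(u+v)=-0.01592950 dn(u+v)=0.85430682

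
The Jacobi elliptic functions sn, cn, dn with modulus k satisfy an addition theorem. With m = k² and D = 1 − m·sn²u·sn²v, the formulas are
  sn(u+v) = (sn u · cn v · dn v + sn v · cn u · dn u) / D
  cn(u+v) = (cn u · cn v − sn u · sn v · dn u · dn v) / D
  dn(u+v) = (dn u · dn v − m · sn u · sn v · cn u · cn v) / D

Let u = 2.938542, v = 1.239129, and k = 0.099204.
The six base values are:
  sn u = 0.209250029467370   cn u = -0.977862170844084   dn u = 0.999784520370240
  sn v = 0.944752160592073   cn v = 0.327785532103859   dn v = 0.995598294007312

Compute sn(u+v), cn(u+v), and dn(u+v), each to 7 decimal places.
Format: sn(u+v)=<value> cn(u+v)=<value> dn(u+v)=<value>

m = k² = 0.009841433616
D = 1 − m·sn²u·sn²v = 0.999615385891934
sn(u+v) = (sn u·cn v·dn v + sn v·cn u·dn u)/D = -0.8553511074683363/0.999615385891934 = -0.8556802141506916
cn(u+v) = (cn u·cn v − sn u·sn v·dn u·dn v)/D = -0.5173059082057451/0.999615385891934 = -0.5175049479097051
dn(u+v) = (dn u·dn v − m·sn u·sn v·cn u·cn v)/D = 0.9960073673191817/0.999615385891934 = 0.9963905931984701

sn(u+v)=-0.8556802 cn(u+v)=-0.5175049 dn(u+v)=0.9963906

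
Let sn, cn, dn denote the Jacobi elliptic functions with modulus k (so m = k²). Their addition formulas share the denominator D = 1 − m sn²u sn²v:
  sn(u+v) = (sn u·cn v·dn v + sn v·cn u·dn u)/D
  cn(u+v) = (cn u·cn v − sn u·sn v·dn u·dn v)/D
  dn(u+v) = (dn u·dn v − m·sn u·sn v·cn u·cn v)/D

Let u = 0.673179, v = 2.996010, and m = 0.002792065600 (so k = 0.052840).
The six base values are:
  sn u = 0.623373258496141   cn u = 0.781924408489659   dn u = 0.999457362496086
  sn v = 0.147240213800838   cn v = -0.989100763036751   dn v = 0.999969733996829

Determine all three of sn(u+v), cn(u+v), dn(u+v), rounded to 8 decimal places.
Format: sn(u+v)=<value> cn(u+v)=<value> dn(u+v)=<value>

sn(u+v)=-0.50150386 cn(u+v)=-0.86515541 dn(u+v)=0.99964883

m = k² = 0.0027920656
D = 1 − m·sn²u·sn²v = 0.9999764779682107
sn(u+v) = (sn u·cn v·dn v + sn v·cn u·dn u)/D = -0.5014920614171404/0.9999764779682107 = -0.5015038578068262
cn(u+v) = (cn u·cn v − sn u·sn v·dn u·dn v)/D = -0.8651350581413832/0.9999764779682107 = -0.8651554083544012
dn(u+v) = (dn u·dn v − m·sn u·sn v·cn u·cn v)/D = 0.9996253137753781/0.9999764779682107 = 0.9996488275468778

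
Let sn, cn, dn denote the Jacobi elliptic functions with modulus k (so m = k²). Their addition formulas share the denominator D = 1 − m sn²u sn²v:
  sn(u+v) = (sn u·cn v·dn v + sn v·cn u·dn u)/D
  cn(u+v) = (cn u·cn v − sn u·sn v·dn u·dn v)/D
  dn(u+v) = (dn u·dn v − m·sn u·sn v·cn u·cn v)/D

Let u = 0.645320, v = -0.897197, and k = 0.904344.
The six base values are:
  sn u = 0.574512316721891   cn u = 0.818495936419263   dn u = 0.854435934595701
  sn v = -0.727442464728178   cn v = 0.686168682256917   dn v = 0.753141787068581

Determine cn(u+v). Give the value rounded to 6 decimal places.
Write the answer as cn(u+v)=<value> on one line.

m = k² = 0.817838070336
D = 1 − m·sn²u·sn²v = 0.8571555702100821
cn(u+v) = (cn u·cn v − sn u·sn v·dn u·dn v)/D = 0.8305655612120899/0.8571555702100821 = 0.9689787829396299

cn(u+v)=0.968979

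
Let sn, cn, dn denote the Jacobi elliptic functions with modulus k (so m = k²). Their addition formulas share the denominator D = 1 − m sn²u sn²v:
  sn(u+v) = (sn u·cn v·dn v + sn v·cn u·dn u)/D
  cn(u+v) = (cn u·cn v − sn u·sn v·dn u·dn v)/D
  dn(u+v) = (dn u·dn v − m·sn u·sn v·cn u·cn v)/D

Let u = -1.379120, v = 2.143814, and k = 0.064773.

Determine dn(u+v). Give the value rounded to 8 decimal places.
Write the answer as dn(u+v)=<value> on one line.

sn u = -0.9814472714184154, cn u = 0.191732244094068, dn u = 0.9979773002610852
sn v = 0.8417453690962383, cn v = -0.5398747388098813, dn v = 0.9985125491775648
m = k² = 0.004195541529
D = 1 − m·sn²u·sn²v = 0.9971365906437225
dn(u+v) = (dn u·dn v − m·sn u·sn v·cn u·cn v)/D = 0.9961340816831166/0.9971365906437225 = 0.9989946122025682

dn(u+v)=0.99899461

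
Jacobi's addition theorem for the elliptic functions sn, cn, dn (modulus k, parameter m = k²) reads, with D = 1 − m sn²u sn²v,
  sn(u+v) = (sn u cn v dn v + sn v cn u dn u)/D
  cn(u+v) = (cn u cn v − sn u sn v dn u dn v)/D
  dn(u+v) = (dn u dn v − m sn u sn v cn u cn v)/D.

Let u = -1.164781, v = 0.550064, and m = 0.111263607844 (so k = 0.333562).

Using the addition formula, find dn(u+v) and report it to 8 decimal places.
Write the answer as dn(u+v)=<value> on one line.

sn u = -0.9096674326124893, cn u = 0.4153374074703628, dn u = 0.9528535768189947
sn v = 0.5202663767373167, cn v = 0.8540040381851976, dn v = 0.9848266288975871
m = k² = 0.111263607844
D = 1 − m·sn²u·sn²v = 0.9750787425984987
dn(u+v) = (dn u·dn v − m·sn u·sn v·cn u·cn v)/D = 0.9570732380908919/0.9750787425984987 = 0.981534307209258

dn(u+v)=0.98153431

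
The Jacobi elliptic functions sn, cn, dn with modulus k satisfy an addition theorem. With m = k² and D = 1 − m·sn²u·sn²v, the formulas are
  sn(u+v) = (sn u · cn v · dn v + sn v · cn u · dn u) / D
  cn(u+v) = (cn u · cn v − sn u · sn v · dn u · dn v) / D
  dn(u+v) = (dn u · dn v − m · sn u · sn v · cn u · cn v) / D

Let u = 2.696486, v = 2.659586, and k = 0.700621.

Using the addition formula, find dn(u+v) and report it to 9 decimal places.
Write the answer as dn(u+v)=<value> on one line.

sn u = 0.8019307295980271, cn u = -0.59741702765018, dn u = 0.8272394625789802
sn v = 0.8196994373870737, cn v = -0.5727938829520745, dn v = 0.8186458774364377
m = k² = 0.490869785641
D = 1 − m·sn²u·sn²v = 0.7878957911563436
dn(u+v) = (dn u·dn v − m·sn u·sn v·cn u·cn v)/D = 0.5667997303287143/0.7878957911563436 = 0.7193841326361942

dn(u+v)=0.719384133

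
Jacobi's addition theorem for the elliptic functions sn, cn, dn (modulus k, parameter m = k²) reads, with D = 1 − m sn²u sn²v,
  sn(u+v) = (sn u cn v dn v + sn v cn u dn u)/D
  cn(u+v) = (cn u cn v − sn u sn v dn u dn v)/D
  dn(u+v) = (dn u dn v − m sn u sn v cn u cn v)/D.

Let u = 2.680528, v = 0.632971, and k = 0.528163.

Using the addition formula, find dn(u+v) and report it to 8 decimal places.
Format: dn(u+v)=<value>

sn u = 0.6497688946795227, cn u = -0.760131819822688, dn u = 0.9392682356614603
sn v = 0.5827684385200614, cn v = 0.8126382633526983, dn v = 0.9514521401388805
m = k² = 0.278956154569
D = 1 − m·sn²u·sn²v = 0.9600013044073821
dn(u+v) = (dn u·dn v − m·sn u·sn v·cn u·cn v)/D = 0.9589182550065754/0.9600013044073821 = 0.9988718250737427

dn(u+v)=0.99887183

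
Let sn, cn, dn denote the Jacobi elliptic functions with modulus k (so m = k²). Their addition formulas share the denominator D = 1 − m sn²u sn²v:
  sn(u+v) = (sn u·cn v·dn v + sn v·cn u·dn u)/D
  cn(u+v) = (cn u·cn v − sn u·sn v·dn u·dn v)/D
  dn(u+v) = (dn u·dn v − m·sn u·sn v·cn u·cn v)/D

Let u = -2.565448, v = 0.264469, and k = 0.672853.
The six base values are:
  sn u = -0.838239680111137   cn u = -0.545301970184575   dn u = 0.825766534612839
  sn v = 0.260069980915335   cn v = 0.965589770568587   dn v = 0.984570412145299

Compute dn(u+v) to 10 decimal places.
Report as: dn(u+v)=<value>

m = k² = 0.452731159609
D = 1 − m·sn²u·sn²v = 0.9784842113993047
dn(u+v) = (dn u·dn v − m·sn u·sn v·cn u·cn v)/D = 0.7610581891230771/0.9784842113993047 = 0.777793019301464

dn(u+v)=0.7777930193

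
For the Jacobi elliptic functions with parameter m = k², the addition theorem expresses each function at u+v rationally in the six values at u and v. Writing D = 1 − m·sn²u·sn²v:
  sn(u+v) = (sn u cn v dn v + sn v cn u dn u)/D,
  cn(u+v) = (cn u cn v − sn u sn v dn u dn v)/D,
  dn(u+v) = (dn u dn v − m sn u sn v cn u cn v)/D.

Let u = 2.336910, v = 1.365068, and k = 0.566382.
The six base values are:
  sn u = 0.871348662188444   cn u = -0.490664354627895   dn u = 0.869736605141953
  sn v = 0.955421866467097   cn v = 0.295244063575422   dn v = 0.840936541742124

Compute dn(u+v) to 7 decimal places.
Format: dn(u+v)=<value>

dn(u+v)=0.9902380

m = k² = 0.320788569924
D = 1 − m·sn²u·sn²v = 0.7776725042452999
dn(u+v) = (dn u·dn v − m·sn u·sn v·cn u·cn v)/D = 0.7700808862609414/0.7776725042452999 = 0.990238027006335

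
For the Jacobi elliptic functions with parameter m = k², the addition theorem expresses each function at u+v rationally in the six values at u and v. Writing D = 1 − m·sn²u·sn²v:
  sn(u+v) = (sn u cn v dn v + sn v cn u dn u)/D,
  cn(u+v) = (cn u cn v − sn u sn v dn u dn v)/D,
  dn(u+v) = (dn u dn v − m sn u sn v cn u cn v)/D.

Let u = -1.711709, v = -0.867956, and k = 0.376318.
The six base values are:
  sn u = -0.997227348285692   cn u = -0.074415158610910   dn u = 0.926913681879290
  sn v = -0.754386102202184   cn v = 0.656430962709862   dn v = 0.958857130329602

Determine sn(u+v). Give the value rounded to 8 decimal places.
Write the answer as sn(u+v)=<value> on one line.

m = k² = 0.141615237124
D = 1 − m·sn²u·sn²v = 0.9198532894766186
sn(u+v) = (sn u·cn v·dn v + sn v·cn u·dn u)/D = -0.5756434778343908/0.9198532894766186 = -0.6257992273549649

sn(u+v)=-0.62579923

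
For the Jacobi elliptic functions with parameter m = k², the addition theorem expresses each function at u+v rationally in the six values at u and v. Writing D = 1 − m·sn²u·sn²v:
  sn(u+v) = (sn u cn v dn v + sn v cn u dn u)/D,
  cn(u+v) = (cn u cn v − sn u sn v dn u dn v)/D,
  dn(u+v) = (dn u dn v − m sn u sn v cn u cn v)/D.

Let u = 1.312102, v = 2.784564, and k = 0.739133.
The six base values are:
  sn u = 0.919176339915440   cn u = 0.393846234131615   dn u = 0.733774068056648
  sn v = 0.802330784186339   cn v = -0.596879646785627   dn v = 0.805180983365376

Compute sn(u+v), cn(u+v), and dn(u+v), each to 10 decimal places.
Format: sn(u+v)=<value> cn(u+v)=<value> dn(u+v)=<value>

m = k² = 0.546317591689
D = 1 − m·sn²u·sn²v = 0.7028677645162239
sn(u+v) = (sn u·cn v·dn v + sn v·cn u·dn u)/D = -0.2098836960868212/0.7028677645162239 = -0.2986105021209527
cn(u+v) = (cn u·cn v − sn u·sn v·dn u·dn v)/D = -0.6707994696725459/0.7028677645162239 = -0.95437506674424
dn(u+v) = (dn u·dn v − m·sn u·sn v·cn u·cn v)/D = 0.6855342205460681/0.7028677645162239 = 0.9753388263835286

sn(u+v)=-0.2986105021 cn(u+v)=-0.9543750667 dn(u+v)=0.9753388264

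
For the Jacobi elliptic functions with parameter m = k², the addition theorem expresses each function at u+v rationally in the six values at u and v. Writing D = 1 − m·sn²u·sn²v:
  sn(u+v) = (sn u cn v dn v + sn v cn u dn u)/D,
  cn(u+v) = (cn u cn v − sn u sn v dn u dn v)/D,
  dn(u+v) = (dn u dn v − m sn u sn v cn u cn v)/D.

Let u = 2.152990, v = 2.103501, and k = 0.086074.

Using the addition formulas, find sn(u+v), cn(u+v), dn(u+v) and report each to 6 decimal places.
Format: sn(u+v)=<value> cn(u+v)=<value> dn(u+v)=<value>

sn u = 0.8379141741539086, cn u = -0.5458020124110695, dn u = 0.9973957725081049
sn v = 0.8638214810467692, cn v = -0.5037980238966466, dn v = 0.9972320167898035
m = k² = 0.007408733476
D = 1 − m·sn²u·sn²v = 0.9961185763751287
sn(u+v) = (sn u·cn v·dn v + sn v·cn u·dn u)/D = -0.8912187033244596/0.9961185763751287 = -0.8946913795821384
cn(u+v) = (cn u·cn v − sn u·sn v·dn u·dn v)/D = -0.4449510546613886/0.9961185763751287 = -0.4466848277045125
dn(u+v) = (dn u·dn v − m·sn u·sn v·cn u·cn v)/D = 0.9931604491238533/0.9961185763751287 = 0.9970303462645581

sn(u+v)=-0.894691 cn(u+v)=-0.446685 dn(u+v)=0.997030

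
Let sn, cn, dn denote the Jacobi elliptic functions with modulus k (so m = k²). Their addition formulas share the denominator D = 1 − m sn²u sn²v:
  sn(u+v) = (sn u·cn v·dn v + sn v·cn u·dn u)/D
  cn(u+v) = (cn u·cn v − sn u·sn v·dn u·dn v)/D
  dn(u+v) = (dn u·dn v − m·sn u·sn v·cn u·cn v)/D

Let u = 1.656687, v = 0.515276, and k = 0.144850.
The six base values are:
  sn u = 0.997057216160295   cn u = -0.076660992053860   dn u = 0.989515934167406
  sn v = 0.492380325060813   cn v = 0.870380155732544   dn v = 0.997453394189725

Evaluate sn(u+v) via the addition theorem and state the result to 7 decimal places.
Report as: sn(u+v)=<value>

sn(u+v)=0.8324678

m = k² = 0.0209815225
D = 1 − m·sn²u·sn²v = 0.9949431678022785
sn(u+v) = (sn u·cn v·dn v + sn v·cn u·dn u)/D = 0.82825819381923/0.9949431678022785 = 0.8324678440164201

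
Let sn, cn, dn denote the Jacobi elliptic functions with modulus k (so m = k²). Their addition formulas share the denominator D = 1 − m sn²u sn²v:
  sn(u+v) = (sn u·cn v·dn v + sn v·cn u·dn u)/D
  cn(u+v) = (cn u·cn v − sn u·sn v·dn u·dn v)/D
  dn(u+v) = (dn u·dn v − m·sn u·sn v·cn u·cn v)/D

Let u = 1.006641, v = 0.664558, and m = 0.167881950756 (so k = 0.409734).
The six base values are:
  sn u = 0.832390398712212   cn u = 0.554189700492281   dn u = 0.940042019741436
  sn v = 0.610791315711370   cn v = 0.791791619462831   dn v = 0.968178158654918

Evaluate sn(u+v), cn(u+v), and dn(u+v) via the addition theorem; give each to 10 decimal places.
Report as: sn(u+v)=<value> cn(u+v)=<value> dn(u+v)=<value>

m = k² = 0.167881950756
D = 1 − m·sn²u·sn²v = 0.9566045857495209
sn(u+v) = (sn u·cn v·dn v + sn v·cn u·dn u)/D = 0.9563054352231044/0.9566045857495209 = 0.9996872788079078
cn(u+v) = (cn u·cn v − sn u·sn v·dn u·dn v)/D = -0.02392170645588125/0.9566045857495209 = -0.02500689084313563
dn(u+v) = (dn u·dn v − m·sn u·sn v·cn u·cn v)/D = 0.8726745771066458/0.9566045857495209 = 0.9122625901096699

sn(u+v)=0.9996872788 cn(u+v)=-0.0250068908 dn(u+v)=0.9122625901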